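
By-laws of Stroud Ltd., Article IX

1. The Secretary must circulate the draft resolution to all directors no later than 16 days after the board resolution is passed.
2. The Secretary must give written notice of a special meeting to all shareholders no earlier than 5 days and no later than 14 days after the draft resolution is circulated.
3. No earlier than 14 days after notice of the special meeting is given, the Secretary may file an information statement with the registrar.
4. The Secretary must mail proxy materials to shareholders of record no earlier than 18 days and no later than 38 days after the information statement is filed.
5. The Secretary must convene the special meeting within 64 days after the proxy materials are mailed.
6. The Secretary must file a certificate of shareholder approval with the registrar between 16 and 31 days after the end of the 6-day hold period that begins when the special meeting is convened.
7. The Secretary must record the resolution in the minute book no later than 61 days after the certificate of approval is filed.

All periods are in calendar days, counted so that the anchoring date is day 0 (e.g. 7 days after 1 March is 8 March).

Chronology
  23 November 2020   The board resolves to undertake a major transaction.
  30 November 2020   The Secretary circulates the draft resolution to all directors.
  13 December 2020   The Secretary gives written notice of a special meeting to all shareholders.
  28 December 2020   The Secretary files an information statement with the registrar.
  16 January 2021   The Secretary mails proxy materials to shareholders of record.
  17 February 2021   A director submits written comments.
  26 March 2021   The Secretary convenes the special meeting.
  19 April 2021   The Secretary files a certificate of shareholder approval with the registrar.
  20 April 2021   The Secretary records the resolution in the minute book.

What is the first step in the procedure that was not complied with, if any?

(1) due by 23 November 2020 + 16 days = 9 December 2020; done 30 November 2020 — timely.
(2) the permitted window runs from 30 November 2020 + 5 = 5 December 2020 to 30 November 2020 + 14 = 14 December 2020; done 13 December 2020 — within the window.
(3) permitted from 13 December 2020 + 14 days = 27 December 2020 onward; 28 December 2020 is on or after that date.
(4) the permitted window runs from 28 December 2020 + 18 = 15 January 2021 to 28 December 2020 + 38 = 4 February 2021; done 16 January 2021, which is between those dates.
(5) due by 16 January 2021 + 64 days = 21 March 2021; not done until 26 March 2021, 5 days after the deadline.
Later steps need not be reached.

Step 5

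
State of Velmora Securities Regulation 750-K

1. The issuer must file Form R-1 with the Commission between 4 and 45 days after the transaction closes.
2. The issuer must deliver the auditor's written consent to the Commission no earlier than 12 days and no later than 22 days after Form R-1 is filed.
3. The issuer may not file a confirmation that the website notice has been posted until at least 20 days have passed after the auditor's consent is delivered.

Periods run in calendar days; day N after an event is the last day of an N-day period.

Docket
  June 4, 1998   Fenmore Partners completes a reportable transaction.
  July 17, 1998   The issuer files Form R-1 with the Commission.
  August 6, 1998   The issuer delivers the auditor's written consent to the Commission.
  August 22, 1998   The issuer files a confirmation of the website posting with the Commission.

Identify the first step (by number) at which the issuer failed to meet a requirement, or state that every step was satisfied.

(1) the permitted window runs from June 4, 1998 + 4 = June 8, 1998 to June 4, 1998 + 45 = July 19, 1998; done July 17, 1998 — within the window.
(2) the permitted window runs from July 17, 1998 + 12 = July 29, 1998 to July 17, 1998 + 22 = August 8, 1998; done August 6, 1998, which is between those dates.
(3) permitted from August 6, 1998 + 20 days = August 26, 1998 onward; August 22, 1998 is 4 days before the earliest permitted date.
No need to go further; step 3 was not satisfied.

Step 3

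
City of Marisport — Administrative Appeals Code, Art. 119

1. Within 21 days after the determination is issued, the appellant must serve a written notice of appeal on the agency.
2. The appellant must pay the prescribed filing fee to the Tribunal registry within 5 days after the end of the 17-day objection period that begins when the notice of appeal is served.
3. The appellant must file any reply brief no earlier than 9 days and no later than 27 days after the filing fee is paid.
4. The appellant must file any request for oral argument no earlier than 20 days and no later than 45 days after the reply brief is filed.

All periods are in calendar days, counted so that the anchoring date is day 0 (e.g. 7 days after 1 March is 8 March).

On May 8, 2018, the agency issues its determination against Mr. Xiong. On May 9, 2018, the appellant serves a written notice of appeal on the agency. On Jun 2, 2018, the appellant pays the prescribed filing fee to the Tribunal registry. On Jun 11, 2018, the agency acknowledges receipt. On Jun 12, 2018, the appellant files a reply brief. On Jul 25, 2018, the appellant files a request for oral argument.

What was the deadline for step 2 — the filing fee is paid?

May 31, 2018

The notice of appeal is served on May 9, 2018; the 17-day objection period therefore ends May 26, 2018, and step 2 runs from that date. 5 days after May 26, 2018 is May 31, 2018.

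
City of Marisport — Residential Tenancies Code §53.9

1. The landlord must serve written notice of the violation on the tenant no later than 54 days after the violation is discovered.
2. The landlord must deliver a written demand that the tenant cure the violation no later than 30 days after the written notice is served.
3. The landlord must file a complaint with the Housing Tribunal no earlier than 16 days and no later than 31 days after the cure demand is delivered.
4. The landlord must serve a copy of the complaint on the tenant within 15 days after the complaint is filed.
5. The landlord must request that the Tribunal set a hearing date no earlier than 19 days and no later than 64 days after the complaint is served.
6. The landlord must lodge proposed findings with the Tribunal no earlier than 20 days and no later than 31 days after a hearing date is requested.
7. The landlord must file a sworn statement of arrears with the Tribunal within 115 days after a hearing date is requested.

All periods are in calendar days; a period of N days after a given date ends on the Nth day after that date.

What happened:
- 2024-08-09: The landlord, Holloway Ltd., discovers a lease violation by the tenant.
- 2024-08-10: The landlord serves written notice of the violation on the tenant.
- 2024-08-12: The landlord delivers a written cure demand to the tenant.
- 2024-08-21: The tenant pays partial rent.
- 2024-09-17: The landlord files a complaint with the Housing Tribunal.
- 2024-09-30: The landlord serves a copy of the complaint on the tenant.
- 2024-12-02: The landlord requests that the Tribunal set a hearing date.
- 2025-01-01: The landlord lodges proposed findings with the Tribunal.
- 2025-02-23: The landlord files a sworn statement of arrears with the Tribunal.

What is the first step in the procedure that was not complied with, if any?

Step 3

(1) due by 2024-08-09 + 54 days = 2024-10-02; done 2024-08-10 — timely.
(2) due by 2024-08-10 + 30 days = 2024-09-09; 2024-08-12 is within that limit.
(3) the permitted window runs from 2024-08-12 + 16 = 2024-08-28 to 2024-08-12 + 31 = 2024-09-12; done 2024-09-17 — 5 days after the window closed.
Later steps need not be reached.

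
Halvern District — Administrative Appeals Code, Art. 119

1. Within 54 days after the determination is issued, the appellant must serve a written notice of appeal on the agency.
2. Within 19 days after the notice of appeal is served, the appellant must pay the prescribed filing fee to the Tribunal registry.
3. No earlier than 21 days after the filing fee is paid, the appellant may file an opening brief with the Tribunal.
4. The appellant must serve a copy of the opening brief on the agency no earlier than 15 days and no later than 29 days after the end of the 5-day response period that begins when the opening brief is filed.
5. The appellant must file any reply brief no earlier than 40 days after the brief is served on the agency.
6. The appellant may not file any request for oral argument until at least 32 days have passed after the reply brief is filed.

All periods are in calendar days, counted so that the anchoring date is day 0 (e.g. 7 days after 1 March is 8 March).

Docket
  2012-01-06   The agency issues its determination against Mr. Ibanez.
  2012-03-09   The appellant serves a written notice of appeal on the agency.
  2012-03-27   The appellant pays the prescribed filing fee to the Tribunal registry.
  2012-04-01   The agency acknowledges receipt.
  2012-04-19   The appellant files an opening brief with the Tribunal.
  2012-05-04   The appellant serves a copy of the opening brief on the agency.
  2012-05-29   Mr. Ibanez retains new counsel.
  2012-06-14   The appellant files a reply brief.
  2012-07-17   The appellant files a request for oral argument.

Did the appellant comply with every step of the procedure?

No

Step 1 — counting 54 days from 2012-01-06 (when the determination is issued) gives a deadline of 2012-02-29; not done until 2012-03-09, 9 days after the deadline.
That is the first point of non-compliance.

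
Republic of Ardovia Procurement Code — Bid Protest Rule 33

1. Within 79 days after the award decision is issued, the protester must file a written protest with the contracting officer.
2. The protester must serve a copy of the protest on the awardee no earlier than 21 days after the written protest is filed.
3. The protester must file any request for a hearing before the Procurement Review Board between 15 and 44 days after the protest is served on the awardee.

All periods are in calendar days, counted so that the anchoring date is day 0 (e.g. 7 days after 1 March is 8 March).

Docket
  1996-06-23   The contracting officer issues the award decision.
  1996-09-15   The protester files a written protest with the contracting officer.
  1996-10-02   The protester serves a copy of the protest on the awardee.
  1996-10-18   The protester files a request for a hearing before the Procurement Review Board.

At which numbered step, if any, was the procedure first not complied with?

(1) due by 1996-06-23 + 79 days = 1996-09-10; done 1996-09-15 — 5 days late.

Step 1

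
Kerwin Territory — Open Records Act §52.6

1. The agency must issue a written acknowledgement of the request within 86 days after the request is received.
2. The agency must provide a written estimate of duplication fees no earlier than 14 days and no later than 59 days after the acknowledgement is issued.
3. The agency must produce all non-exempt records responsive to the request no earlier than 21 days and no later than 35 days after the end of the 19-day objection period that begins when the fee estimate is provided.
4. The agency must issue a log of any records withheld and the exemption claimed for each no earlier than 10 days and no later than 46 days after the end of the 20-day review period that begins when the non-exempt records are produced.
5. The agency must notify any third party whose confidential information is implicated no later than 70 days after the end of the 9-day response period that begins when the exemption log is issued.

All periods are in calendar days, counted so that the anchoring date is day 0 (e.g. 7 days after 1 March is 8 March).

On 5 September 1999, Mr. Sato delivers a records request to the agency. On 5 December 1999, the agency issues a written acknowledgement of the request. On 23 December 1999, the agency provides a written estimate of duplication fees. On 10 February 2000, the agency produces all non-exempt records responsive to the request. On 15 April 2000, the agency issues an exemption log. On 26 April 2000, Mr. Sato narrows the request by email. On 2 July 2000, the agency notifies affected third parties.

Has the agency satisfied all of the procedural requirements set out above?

Step 1: 86 days after 5 September 1999 (when the request is received) is 30 November 1999; done 5 December 1999 — 5 days late.

No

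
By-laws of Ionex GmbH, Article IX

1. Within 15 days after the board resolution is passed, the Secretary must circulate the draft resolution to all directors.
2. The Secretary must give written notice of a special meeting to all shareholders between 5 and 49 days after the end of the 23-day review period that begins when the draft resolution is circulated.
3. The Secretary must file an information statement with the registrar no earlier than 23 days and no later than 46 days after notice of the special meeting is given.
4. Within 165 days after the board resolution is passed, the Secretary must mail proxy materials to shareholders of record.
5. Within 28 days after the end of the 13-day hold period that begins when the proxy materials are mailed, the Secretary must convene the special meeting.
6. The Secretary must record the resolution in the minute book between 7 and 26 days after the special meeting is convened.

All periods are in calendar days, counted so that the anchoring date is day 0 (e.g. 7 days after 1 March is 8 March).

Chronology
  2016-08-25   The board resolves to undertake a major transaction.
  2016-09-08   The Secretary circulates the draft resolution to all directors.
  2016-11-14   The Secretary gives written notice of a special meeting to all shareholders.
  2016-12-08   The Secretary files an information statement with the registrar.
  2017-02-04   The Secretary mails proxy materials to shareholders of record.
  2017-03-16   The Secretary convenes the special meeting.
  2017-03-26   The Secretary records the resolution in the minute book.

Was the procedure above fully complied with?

Yes

Step 1 — counting 15 days from 2016-08-25 (when the board resolution is passed) gives a deadline of 2016-09-09; done 2016-09-08 — timely.
Step 2 — 5 and 49 days from 2016-10-01 (end of the 23-day review period, which began when the draft resolution is circulated on 2016-09-08) are 2016-10-06 and 2016-11-19 respectively; done 2016-11-14, which is between those dates.
Step 3 — 23 and 46 days from 2016-11-14 (when notice of the special meeting is given) are 2016-12-07 and 2016-12-30 respectively; done 2016-12-08 — within the window.
Step 4 — counting 165 days from 2016-08-25 (when the board resolution is passed) gives a deadline of 2017-02-06; done 2017-02-04 — timely.
Step 5 — counting 28 days from 2017-02-17 (end of the 13-day hold period, which began when the proxy materials are mailed on 2017-02-04) gives a deadline of 2017-03-17; completed 2017-03-16, before the deadline.
Step 6 — 7 and 26 days from 2017-03-16 (when the special meeting is convened) are 2017-03-23 and 2017-04-11 respectively; 2017-03-26 falls inside that range.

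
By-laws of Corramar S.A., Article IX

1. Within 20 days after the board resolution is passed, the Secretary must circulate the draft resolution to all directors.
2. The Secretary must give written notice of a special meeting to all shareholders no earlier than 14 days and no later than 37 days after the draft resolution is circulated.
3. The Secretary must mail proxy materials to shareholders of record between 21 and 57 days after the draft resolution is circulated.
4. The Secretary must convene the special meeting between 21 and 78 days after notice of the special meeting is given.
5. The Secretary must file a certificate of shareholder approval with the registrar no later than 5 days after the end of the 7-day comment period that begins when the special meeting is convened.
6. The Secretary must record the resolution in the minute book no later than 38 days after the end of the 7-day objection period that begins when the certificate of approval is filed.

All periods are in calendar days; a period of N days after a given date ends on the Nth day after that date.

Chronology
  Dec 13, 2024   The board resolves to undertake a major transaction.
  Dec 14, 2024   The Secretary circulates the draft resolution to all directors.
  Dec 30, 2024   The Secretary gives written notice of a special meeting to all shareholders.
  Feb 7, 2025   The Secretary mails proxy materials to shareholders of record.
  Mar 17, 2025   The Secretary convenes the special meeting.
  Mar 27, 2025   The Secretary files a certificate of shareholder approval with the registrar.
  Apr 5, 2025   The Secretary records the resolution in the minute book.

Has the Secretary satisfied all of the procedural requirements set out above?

Yes

Step 1: 20 days after Dec 13, 2024 (when the board resolution is passed) is Jan 2, 2025; done Dec 14, 2024 — timely.
Step 2: the window is 14–37 days after Dec 14, 2024 (when the draft resolution is circulated), so Dec 28, 2024 through Jan 20, 2025; done Dec 30, 2024, which is between those dates.
Step 3: the window is 21–57 days after Dec 14, 2024 (when the draft resolution is circulated), so Jan 4, 2025 through Feb 9, 2025; done Feb 7, 2025, which is between those dates.
Step 4: the window is 21–78 days after Dec 30, 2024 (when notice of the special meeting is given), so Jan 20, 2025 through Mar 18, 2025; done Mar 17, 2025 — within the window.
Step 5: 5 days after Mar 24, 2025 (end of the 7-day comment period, which began when the special meeting is convened on Mar 17, 2025) is Mar 29, 2025; completed Mar 27, 2025, before the deadline.
Step 6: 38 days after Apr 3, 2025 (end of the 7-day objection period, which began when the certificate of approval is filed on Mar 27, 2025) is May 11, 2025; done Apr 5, 2025 — timely.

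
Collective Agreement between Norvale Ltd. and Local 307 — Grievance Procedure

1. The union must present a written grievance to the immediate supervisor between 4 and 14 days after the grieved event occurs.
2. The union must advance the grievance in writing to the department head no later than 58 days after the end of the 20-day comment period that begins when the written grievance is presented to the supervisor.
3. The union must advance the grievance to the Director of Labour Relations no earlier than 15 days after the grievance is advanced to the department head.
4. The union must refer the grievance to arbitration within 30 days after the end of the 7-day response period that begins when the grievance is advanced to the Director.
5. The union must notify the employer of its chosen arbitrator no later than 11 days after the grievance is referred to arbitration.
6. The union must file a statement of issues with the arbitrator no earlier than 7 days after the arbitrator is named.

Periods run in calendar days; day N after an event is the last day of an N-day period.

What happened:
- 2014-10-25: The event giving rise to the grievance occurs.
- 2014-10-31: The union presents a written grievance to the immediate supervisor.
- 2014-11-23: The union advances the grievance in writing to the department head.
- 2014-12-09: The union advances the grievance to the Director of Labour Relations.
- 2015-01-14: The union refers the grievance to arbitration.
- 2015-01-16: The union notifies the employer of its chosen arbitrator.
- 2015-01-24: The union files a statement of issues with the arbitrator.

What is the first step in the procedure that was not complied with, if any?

None — every step was satisfied

(1) the permitted window runs from 2014-10-25 + 4 = 2014-10-29 to 2014-10-25 + 14 = 2014-11-08; 2014-10-31 falls inside that range.
(2) due by 2014-11-20 + 58 days = 2015-01-17; completed 2014-11-23, before the deadline.
(3) permitted from 2014-11-23 + 15 days = 2014-12-08 onward; done 2014-12-09, after the minimum wait.
(4) due by 2014-12-16 + 30 days = 2015-01-15; completed 2015-01-14, before the deadline.
(5) due by 2015-01-14 + 11 days = 2015-01-25; done 2015-01-16 — timely.
(6) permitted from 2015-01-16 + 7 days = 2015-01-23 onward; 2015-01-24 is on or after that date.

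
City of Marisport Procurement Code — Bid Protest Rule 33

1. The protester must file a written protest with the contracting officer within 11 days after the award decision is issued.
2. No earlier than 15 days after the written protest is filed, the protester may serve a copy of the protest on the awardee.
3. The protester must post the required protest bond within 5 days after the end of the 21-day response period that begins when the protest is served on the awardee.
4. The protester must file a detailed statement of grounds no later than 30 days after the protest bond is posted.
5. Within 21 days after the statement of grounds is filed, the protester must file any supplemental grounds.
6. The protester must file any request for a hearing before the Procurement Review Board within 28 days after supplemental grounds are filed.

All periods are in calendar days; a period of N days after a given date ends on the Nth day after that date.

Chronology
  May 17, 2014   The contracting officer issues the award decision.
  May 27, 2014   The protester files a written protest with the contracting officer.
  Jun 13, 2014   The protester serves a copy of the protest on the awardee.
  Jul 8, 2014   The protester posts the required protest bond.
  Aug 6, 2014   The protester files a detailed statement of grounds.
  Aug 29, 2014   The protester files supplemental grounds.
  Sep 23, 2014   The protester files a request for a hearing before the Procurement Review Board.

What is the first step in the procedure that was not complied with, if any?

Step 5

Step 1 — counting 11 days from May 17, 2014 (when the award decision is issued) gives a deadline of May 28, 2014; May 27, 2014 is within that limit.
Step 2 — must wait 15 days from May 27, 2014 (when the written protest is filed), so not before Jun 11, 2014; done Jun 13, 2014, after the minimum wait.
Step 3 — counting 5 days from Jul 4, 2014 (end of the 21-day response period, which began when the protest is served on the awardee on Jun 13, 2014) gives a deadline of Jul 9, 2014; completed Jul 8, 2014, before the deadline.
Step 4 — counting 30 days from Jul 8, 2014 (when the protest bond is posted) gives a deadline of Aug 7, 2014; done Aug 6, 2014 — timely.
Step 5 — counting 21 days from Aug 6, 2014 (when the statement of grounds is filed) gives a deadline of Aug 27, 2014; done Aug 29, 2014 — 2 days late.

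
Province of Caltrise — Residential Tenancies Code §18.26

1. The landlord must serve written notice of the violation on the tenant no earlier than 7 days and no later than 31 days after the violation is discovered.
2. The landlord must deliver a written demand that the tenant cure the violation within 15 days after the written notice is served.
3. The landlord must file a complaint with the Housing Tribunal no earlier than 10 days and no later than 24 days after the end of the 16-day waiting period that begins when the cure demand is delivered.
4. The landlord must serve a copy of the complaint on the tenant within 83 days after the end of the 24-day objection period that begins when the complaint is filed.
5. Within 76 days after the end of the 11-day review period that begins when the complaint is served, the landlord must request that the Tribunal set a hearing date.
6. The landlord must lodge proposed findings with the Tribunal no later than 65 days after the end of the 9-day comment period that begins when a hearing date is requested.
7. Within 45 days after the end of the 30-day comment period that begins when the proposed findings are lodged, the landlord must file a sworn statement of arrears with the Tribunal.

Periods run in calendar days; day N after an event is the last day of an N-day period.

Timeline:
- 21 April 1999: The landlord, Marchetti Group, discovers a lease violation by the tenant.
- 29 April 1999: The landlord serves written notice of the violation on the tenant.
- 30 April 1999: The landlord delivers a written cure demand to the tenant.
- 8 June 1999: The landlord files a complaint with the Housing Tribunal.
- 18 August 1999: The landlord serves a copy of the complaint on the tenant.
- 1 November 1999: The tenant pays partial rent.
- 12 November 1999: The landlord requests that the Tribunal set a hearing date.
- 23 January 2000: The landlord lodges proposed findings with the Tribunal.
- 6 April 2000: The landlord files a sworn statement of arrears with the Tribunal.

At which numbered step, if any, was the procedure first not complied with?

(1) the permitted window runs from 21 April 1999 + 7 = 28 April 1999 to 21 April 1999 + 31 = 22 May 1999; done 29 April 1999, which is between those dates.
(2) due by 29 April 1999 + 15 days = 14 May 1999; 30 April 1999 is within that limit.
(3) the permitted window runs from 16 May 1999 + 10 = 26 May 1999 to 16 May 1999 + 24 = 9 June 1999; 8 June 1999 falls inside that range.
(4) due by 2 July 1999 + 83 days = 23 September 1999; done 18 August 1999 — timely.
(5) due by 29 August 1999 + 76 days = 13 November 1999; 12 November 1999 is within that limit.
(6) due by 21 November 1999 + 65 days = 25 January 2000; 23 January 2000 is within that limit.
(7) due by 22 February 2000 + 45 days = 7 April 2000; completed 6 April 2000, before the deadline.

None — every step was satisfied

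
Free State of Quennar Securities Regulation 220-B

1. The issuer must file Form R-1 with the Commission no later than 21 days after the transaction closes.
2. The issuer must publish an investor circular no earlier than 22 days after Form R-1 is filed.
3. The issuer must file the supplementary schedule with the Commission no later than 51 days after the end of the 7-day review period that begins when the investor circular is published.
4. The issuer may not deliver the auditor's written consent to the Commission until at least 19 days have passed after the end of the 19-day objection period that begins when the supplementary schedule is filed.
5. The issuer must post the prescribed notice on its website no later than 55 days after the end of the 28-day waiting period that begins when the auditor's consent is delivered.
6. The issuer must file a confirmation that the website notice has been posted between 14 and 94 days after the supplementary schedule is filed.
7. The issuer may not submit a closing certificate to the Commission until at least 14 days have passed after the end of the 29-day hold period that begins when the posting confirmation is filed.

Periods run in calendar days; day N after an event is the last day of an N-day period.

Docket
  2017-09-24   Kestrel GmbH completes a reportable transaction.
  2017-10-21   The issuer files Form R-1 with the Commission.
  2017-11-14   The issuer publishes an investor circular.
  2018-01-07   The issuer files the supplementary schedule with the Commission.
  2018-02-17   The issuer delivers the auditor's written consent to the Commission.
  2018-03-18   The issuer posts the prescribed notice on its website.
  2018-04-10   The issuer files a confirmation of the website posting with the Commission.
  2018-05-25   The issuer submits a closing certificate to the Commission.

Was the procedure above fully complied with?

(1) due by 2017-09-24 + 21 days = 2017-10-15; done 2017-10-21 — 6 days late.
The analysis stops there.

No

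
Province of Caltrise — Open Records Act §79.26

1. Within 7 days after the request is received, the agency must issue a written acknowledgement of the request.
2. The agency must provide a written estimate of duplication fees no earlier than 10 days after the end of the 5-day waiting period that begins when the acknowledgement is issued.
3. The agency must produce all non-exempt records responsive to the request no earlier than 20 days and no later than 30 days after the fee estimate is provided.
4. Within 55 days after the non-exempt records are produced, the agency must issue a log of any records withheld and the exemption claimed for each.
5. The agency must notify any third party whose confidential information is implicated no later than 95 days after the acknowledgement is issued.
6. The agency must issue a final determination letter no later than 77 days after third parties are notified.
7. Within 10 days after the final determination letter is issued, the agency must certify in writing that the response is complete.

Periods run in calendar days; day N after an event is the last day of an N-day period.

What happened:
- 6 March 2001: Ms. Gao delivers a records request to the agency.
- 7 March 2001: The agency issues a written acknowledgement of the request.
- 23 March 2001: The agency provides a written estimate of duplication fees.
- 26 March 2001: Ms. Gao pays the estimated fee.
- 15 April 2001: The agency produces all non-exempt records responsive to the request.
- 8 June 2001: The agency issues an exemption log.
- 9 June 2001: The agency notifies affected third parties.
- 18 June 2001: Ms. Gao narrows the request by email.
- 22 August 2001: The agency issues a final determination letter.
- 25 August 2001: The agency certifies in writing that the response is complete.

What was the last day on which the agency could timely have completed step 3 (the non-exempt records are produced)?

22 April 2001

Step 3 runs from 23 March 2001, when the fee estimate is provided. The window is 20–30 days after 23 March 2001; it closes on 22 April 2001.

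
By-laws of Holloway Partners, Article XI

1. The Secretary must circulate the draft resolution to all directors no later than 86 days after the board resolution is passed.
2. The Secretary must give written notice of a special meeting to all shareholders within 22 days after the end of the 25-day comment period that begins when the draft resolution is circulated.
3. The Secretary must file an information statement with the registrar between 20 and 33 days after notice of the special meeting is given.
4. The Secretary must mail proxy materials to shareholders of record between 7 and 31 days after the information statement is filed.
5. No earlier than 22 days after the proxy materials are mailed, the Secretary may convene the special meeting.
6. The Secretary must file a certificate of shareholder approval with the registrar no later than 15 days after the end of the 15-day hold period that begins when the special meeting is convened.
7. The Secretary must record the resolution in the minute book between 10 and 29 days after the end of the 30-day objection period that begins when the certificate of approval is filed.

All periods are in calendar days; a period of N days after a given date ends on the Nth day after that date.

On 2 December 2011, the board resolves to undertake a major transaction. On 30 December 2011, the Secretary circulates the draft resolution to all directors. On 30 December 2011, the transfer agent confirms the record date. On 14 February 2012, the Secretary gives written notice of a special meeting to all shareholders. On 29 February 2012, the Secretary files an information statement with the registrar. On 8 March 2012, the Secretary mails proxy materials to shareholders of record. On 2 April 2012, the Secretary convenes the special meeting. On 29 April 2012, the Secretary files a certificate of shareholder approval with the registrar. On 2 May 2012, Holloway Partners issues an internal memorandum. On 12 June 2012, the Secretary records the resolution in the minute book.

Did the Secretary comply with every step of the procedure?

Step 1 — counting 86 days from 2 December 2011 (when the board resolution is passed) gives a deadline of 26 February 2012; 30 December 2011 is within that limit.
Step 2 — counting 22 days from 24 January 2012 (end of the 25-day comment period, which began when the draft resolution is circulated on 30 December 2011) gives a deadline of 15 February 2012; 14 February 2012 is within that limit.
Step 3 — 20 and 33 days from 14 February 2012 (when notice of the special meeting is given) are 5 March 2012 and 18 March 2012 respectively; 29 February 2012 is 5 days too early.

No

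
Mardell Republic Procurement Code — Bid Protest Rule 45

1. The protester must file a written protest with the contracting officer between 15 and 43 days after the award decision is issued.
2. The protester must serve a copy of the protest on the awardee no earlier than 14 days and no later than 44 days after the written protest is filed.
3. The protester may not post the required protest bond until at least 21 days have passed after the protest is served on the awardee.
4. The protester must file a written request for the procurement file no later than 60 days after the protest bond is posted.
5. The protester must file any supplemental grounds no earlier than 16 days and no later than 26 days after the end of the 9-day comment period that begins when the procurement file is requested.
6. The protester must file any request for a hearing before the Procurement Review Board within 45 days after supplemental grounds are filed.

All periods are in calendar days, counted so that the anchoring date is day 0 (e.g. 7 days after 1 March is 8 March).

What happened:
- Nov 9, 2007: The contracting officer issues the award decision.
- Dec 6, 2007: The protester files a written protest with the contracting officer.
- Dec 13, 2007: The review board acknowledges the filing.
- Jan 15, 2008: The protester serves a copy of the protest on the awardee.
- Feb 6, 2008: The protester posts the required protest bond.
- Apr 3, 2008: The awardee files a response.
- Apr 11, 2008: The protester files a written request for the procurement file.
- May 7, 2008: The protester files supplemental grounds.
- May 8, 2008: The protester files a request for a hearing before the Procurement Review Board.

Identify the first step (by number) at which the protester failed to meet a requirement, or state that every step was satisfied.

Step 4

Step 1 — 15 and 43 days from Nov 9, 2007 (when the award decision is issued) are Nov 24, 2007 and Dec 22, 2007 respectively; done Dec 6, 2007 — within the window.
Step 2 — 14 and 44 days from Dec 6, 2007 (when the written protest is filed) are Dec 20, 2007 and Jan 19, 2008 respectively; done Jan 15, 2008 — within the window.
Step 3 — must wait 21 days from Jan 15, 2008 (when the protest is served on the awardee), so not before Feb 5, 2008; Feb 6, 2008 is on or after that date.
Step 4 — counting 60 days from Feb 6, 2008 (when the protest bond is posted) gives a deadline of Apr 6, 2008; Apr 11, 2008 misses that deadline by 5 days.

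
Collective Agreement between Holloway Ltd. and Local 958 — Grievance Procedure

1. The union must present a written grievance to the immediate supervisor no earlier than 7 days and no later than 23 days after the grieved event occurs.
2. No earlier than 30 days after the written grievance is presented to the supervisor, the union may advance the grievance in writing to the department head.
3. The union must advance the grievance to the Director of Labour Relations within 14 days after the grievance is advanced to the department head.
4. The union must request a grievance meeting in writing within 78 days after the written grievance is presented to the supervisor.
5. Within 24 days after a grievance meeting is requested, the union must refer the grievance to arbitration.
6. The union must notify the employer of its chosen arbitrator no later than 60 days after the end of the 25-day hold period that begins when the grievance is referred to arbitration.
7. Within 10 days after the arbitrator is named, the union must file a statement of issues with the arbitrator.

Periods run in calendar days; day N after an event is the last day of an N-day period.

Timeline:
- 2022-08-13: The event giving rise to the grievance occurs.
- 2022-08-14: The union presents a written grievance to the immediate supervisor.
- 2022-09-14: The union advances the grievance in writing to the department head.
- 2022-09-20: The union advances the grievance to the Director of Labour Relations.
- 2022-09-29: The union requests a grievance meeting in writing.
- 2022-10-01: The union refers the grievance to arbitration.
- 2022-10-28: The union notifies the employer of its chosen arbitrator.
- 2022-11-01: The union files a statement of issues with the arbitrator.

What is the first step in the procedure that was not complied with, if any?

Step 1

(1) the permitted window runs from 2022-08-13 + 7 = 2022-08-20 to 2022-08-13 + 23 = 2022-09-05; done 2022-08-14 — 6 days before the window opened.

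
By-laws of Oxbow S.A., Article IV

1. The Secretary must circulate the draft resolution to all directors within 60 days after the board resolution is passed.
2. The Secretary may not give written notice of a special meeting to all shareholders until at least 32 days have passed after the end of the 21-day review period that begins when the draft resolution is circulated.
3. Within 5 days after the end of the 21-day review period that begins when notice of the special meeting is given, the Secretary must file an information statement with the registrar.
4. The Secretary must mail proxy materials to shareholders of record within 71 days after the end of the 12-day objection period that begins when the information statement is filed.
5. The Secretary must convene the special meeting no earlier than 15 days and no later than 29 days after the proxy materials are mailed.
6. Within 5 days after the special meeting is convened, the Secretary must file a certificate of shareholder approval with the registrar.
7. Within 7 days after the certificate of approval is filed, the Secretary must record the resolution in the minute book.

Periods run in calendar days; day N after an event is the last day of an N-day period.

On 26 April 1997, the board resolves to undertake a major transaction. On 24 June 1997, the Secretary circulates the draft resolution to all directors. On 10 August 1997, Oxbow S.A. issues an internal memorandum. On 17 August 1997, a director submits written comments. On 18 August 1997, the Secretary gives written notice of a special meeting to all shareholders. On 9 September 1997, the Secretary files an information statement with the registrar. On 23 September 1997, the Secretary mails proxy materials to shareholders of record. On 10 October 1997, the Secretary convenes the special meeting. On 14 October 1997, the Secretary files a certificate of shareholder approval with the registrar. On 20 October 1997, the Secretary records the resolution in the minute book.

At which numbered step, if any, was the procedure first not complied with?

Step 1 — counting 60 days from 26 April 1997 (when the board resolution is passed) gives a deadline of 25 June 1997; done 24 June 1997 — timely.
Step 2 — must wait 32 days from 15 July 1997 (end of the 21-day review period, which began when the draft resolution is circulated on 24 June 1997), so not before 16 August 1997; 18 August 1997 is on or after that date.
Step 3 — counting 5 days from 8 September 1997 (end of the 21-day review period, which began when notice of the special meeting is given on 18 August 1997) gives a deadline of 13 September 1997; done 9 September 1997 — timely.
Step 4 — counting 71 days from 21 September 1997 (end of the 12-day objection period, which began when the information statement is filed on 9 September 1997) gives a deadline of 1 December 1997; done 23 September 1997 — timely.
Step 5 — 15 and 29 days from 23 September 1997 (when the proxy materials are mailed) are 8 October 1997 and 22 October 1997 respectively; done 10 October 1997, which is between those dates.
Step 6 — counting 5 days from 10 October 1997 (when the special meeting is convened) gives a deadline of 15 October 1997; completed 14 October 1997, before the deadline.
Step 7 — counting 7 days from 14 October 1997 (when the certificate of approval is filed) gives a deadline of 21 October 1997; done 20 October 1997 — timely.

None — every step was satisfied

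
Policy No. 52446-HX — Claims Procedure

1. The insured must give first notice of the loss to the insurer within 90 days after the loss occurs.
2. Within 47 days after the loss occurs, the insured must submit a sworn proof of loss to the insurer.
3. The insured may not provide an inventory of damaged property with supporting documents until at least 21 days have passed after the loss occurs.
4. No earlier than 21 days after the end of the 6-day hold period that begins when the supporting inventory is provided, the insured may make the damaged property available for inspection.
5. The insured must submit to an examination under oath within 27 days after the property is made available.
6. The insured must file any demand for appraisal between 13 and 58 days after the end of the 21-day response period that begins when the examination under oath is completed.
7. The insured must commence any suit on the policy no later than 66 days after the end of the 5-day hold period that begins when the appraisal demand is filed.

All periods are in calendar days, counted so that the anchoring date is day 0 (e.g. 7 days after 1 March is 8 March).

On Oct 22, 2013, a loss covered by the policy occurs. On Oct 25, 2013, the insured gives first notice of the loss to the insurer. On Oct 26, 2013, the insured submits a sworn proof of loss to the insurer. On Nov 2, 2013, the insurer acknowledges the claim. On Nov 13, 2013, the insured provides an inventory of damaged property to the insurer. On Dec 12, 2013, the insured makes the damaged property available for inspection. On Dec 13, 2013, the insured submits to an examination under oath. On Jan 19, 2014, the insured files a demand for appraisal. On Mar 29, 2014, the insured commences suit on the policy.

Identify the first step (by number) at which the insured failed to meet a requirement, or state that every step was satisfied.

None — every step was satisfied

Step 1 — counting 90 days from Oct 22, 2013 (when the loss occurs) gives a deadline of Jan 20, 2014; completed Oct 25, 2013, before the deadline.
Step 2 — counting 47 days from Oct 22, 2013 (when the loss occurs) gives a deadline of Dec 8, 2013; completed Oct 26, 2013, before the deadline.
Step 3 — must wait 21 days from Oct 22, 2013 (when the loss occurs), so not before Nov 12, 2013; Nov 13, 2013 is on or after that date.
Step 4 — must wait 21 days from Nov 19, 2013 (end of the 6-day hold period, which began when the supporting inventory is provided on Nov 13, 2013), so not before Dec 10, 2013; done Dec 12, 2013, after the minimum wait.
Step 5 — counting 27 days from Dec 12, 2013 (when the property is made available) gives a deadline of Jan 8, 2014; done Dec 13, 2013 — timely.
Step 6 — 13 and 58 days from Jan 3, 2014 (end of the 21-day response period, which began when the examination under oath is completed on Dec 13, 2013) are Jan 16, 2014 and Mar 2, 2014 respectively; done Jan 19, 2014, which is between those dates.
Step 7 — counting 66 days from Jan 24, 2014 (end of the 5-day hold period, which began when the appraisal demand is filed on Jan 19, 2014) gives a deadline of Mar 31, 2014; completed Mar 29, 2014, before the deadline.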